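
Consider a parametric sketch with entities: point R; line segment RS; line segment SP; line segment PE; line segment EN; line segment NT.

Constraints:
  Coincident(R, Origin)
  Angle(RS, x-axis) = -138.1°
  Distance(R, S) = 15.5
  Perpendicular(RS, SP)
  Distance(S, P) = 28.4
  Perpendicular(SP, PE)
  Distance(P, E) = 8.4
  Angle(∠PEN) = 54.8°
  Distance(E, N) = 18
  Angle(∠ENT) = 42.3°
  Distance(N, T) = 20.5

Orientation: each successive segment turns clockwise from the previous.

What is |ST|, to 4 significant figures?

34.33

R is at the origin; RS runs at -138.1° with length 15.5, so S = (-11.54, -10.35). RS ⟂ SP, so SP runs at 131.9°; with |SP| = 28.4, P = (-30.50, 10.79). The perpendicularity gives PE at right angles to SP, so PE runs at 41.90°; with |PE| = 8.4, E = (-24.25, 16.40). ∠PEN = 54.8° gives EN at -83.30° from the x-axis; with |EN| = 18.0, N = (-22.15, -1.480). ∠ENT = 42.3° gives NT at 139.0° from the x-axis; with |NT| = 20.5, T = (-37.62, 11.97). Then |ST| = |T − S| = 34.33.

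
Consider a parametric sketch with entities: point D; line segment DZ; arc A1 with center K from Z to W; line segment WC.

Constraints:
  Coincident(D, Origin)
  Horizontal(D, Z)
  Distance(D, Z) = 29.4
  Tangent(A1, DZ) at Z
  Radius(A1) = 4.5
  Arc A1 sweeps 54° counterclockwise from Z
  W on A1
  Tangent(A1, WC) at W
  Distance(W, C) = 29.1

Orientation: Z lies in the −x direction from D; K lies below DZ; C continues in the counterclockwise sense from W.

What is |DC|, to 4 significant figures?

56.21

On A1, Z sits at bearing 90° from K; a 54° counterclockwise sweep puts W at bearing 144°, so W = K + 4.5·(cos 144°, sin 144°) = (-33.04, -1.855). The tangent condition forces KW to be normal to WC, so WC runs along (−sin 144°, cos 144°); with |WC| = 29.1, C = (-50.15, -25.40). Then |DC| = |C − D| = 56.21.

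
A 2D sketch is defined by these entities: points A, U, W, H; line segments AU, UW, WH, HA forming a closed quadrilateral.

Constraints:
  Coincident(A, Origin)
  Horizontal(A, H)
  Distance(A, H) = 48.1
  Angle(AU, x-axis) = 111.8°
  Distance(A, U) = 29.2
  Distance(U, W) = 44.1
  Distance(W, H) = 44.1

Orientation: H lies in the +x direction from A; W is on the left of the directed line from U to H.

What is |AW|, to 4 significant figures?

51.23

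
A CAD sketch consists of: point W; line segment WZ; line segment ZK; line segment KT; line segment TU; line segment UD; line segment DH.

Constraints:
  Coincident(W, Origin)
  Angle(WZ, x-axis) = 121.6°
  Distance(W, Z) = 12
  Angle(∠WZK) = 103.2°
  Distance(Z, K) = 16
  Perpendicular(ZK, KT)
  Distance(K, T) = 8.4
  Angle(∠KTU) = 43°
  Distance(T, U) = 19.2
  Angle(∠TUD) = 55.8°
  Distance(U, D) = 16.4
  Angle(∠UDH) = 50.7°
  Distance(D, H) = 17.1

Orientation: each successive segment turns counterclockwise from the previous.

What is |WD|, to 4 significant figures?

29.51

W is at the origin; WZ runs at 121.6° with length 12.0, so Z = (-6.288, 10.22). ∠WZK = 103.2° gives ZK at -161.6° from the x-axis; with |ZK| = 16.0, K = (-21.47, 5.170). ZK is perpendicular to KT, so KT runs at -71.60°; with |KT| = 8.4, T = (-18.82, -2.800). ∠KTU = 43.0° gives TU at 65.40° from the x-axis; with |TU| = 19.2, U = (-10.83, 14.66). ∠TUD = 55.8° gives UD at -170.4° from the x-axis; with |UD| = 16.4, D = (-27.00, 11.92). Then |WD| = |D − W| = 29.51.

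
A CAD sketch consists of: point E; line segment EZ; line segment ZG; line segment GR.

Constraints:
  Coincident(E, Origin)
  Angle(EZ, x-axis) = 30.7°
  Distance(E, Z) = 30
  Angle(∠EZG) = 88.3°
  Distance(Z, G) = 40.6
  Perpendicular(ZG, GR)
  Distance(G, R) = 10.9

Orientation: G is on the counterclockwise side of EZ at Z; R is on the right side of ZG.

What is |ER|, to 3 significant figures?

57.0

E is at the origin; EZ runs at 30.7° with length 30.0, so Z = 30.0·(cos 30.7°, sin 30.7°) = (25.8, 15.3). ∠EZG = 88.3°, so ZG runs at 30.7° + (180° − 88.3°) = 122° from the x-axis; with |ZG| = 40.6, G = Z + 40.6·(cos 122°, sin 122°) = (4.04, 49.6). ZG ⟂ GR; with |GR| = 10.9 on the right of ZG, R = G + 10.9·(0.844, 0.536) = (13.2, 55.4). Then |ER| = |R − E| = 57.0.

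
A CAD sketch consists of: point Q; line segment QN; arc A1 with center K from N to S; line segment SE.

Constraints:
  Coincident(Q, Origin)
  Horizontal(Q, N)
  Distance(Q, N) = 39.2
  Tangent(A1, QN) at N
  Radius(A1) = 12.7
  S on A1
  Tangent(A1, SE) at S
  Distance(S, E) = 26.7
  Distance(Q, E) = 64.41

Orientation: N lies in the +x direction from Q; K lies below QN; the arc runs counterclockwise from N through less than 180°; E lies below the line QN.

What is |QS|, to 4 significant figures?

37.81

Checks: |KS| = 12.70 ✓; ∠(KS, SE) = 90.00° ✓; |SE| = 26.70 ✓; |QE| = 64.41 ✓.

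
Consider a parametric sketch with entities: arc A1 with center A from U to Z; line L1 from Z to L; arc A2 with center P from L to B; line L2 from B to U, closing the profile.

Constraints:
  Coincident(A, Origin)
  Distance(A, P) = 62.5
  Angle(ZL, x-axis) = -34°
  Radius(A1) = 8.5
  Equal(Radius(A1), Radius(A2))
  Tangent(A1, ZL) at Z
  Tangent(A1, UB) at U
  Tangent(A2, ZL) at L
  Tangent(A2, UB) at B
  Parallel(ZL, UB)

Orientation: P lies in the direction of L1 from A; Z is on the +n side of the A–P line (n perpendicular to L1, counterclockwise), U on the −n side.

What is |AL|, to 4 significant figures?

63.08

Tangency of A1 to both parallel lines with radius 8.5 puts Z and U at A ± 8.5·n: Z = (4.753, 7.047), U = (-4.753, -7.047). Equal radii place L and B the same way about P: L = P + 8.5·n = (56.57, -27.90), B = P − 8.5·n = (47.06, -42.00). Then |AL| = |L − A| = 63.08.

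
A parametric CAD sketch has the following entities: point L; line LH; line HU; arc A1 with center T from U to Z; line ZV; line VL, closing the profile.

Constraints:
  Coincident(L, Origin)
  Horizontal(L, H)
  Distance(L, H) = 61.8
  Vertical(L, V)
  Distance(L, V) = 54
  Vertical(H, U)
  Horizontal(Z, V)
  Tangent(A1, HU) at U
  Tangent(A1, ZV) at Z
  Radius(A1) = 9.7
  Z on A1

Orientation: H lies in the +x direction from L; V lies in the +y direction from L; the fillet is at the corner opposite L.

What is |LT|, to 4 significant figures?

68.39

L is at the origin; L and H share the same y with |LH| = 61.8 and H on the +x side, so H = (61.80, 0.000). LV is vertical with |LV| = 54.0 and V on the +y side, so V = (0.000, 54.00). The virtual corner opposite L is at (61.80, 54.00). The tangent condition forces TU to be normal to HU and tangency of A1 to ZV means the radius TZ is perpendicular to ZV, with radius 9.7, so the center T sits 9.7 in from both sides at T = (52.10, 44.30). Then |LT| = |T − L| = 68.39.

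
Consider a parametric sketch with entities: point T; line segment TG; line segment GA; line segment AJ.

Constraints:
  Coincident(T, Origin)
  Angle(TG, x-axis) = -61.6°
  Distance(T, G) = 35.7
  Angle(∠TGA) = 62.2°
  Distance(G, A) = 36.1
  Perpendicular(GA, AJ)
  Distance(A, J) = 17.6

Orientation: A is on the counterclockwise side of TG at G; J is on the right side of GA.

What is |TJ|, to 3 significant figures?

52.9

T is at the origin; TG runs at -61.6° with length 35.7, so G = 35.7·(cos -61.6°, sin -61.6°) = (17.0, -31.4). ∠TGA = 62.2°, so GA runs at -61.6° + (180° − 62.2°) = 56.2° from the x-axis; with |GA| = 36.1, A = G + 36.1·(cos 56.2°, sin 56.2°) = (37.1, -1.40). The perpendicularity gives AJ at right angles to GA; with |AJ| = 17.6 on the right of GA, J = A + 17.6·(0.831, -0.556) = (51.7, -11.2). Then |TJ| = |J − T| = 52.9.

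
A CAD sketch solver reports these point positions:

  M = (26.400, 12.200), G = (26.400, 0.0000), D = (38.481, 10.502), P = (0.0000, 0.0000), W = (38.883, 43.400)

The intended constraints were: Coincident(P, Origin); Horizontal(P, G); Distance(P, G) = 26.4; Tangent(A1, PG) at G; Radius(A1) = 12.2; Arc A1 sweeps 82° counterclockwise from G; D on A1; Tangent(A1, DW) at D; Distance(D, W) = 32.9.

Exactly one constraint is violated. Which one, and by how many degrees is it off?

Tangent(A1, DW) at D — off by 7.30°.

P = (0.00, 0.00) ✓; P.y = 0.00, G.y = 0.00 ✓; |PG| = 26.40 ✓; ∠(MG, GP) = 90.00° ✓; |MG| = 12.20 ✓; bearing(M→D) − bearing(M→G) = 82.00° ✓; |MD| = 12.20 ✓; ∠(MD, DW) = 82.70° ✗; |DW| = 32.90 ✓.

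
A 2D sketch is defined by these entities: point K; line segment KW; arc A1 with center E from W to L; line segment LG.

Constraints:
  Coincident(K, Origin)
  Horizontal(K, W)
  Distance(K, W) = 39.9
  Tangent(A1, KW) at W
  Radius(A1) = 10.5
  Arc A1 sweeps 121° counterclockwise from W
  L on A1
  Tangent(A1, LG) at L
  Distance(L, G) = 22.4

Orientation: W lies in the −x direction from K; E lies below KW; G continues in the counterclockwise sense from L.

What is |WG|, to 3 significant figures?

35.2

K is at the origin; KW is horizontal with |KW| = 39.9 and W on the −x side, so W = (-39.9, 0.00). The tangent condition forces EW to be normal to KW, so E = W + (0, -10.5) = (-39.9, -10.5). On A1, W sits at bearing 90° from E; a 121° counterclockwise sweep puts L at bearing 211°, so L = E + 10.5·(cos 211°, sin 211°) = (-48.9, -15.9). Since A1 is tangent to LG there, EL ⟂ LG, so LG runs along (−sin 211°, cos 211°); with |LG| = 22.4, G = (-37.4, -35.1). Then |WG| = |G − W| = 35.2.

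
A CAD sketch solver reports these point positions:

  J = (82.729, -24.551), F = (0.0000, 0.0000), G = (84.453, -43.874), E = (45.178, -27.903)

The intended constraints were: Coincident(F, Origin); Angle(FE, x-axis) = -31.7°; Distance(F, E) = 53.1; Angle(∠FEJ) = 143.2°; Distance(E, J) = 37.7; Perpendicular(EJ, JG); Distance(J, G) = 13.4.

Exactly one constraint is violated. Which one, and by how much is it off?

Distance(J, G) = 13.4 — off by 6.00.

F = (0.00, 0.00) ✓; FE at -31.70° ✓; |FE| = 53.10 ✓; ∠FEJ = 143.2° ✓; |EJ| = 37.70 ✓; ∠(EJ, JG) = 90.00° ✓; |JG| = 19.40 ✗.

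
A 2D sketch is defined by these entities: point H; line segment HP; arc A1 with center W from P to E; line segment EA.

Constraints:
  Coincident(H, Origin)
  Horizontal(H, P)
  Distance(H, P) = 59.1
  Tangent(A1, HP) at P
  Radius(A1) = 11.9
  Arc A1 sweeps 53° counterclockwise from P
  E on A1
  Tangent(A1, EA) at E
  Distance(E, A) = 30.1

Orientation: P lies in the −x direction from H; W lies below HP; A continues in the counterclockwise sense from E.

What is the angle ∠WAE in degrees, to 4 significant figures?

21.57°

On A1, P sits at bearing 90° from W; a 53° counterclockwise sweep puts E at bearing 143°, so E = W + 11.9·(cos 143°, sin 143°) = (-68.60, -4.738). Since A1 is tangent to EA there, WE ⟂ EA, so EA runs along (−sin 143°, cos 143°); with |EA| = 30.1, A = (-86.72, -28.78). Then cos ∠WAE = AW·AE / (|AW||AE|), giving 21.57°.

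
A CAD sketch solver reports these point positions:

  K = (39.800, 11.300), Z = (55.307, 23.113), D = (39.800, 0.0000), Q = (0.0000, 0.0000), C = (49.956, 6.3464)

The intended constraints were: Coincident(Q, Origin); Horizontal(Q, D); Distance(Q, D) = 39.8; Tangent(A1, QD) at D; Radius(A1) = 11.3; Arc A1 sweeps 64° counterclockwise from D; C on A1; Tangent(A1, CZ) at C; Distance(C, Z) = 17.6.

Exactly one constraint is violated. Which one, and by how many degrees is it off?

Tangent(A1, CZ) at C — off by 8.30°.

Q = (0.00, 0.00) ✓; Q.y = 0.00, D.y = 0.00 ✓; |QD| = 39.80 ✓; ∠(KD, DQ) = 90.00° ✓; |KD| = 11.30 ✓; bearing(K→C) − bearing(K→D) = 64.00° ✓; |KC| = 11.30 ✓; ∠(KC, CZ) = 81.70° ✗; |CZ| = 17.60 ✓.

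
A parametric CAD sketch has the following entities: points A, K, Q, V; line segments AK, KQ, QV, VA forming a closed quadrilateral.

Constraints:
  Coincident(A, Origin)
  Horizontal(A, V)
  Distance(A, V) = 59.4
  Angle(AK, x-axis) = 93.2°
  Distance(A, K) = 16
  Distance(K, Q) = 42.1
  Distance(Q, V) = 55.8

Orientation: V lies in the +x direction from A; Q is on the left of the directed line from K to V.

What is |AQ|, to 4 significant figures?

54.28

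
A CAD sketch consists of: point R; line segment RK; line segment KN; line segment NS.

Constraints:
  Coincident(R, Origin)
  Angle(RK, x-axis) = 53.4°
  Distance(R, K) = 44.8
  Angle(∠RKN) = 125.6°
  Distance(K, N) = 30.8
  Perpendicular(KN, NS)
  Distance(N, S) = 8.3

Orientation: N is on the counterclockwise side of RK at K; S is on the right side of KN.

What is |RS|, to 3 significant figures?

72.4

∠RKN = 125.6°, so KN runs at 53.4° + (180° − 125.6°) = 108° from the x-axis; with |KN| = 30.8, N = K + 30.8·(cos 108°, sin 108°) = (17.3, 65.3). The perpendicularity gives NS at right angles to KN; with |NS| = 8.3 on the right of KN, S = N + 8.3·(0.952, 0.306) = (25.2, 67.8). Then |RS| = |S − R| = 72.4.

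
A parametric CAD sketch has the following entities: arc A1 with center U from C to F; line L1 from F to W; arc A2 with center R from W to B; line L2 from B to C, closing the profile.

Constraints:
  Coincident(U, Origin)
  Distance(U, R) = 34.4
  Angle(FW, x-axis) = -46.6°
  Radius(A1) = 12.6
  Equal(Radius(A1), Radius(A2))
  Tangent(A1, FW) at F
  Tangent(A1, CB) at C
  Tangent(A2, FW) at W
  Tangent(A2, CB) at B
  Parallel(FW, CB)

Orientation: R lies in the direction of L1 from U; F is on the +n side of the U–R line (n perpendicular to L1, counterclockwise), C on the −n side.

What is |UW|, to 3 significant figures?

36.6

The slot axis is L1's direction at -46.6°, so u = (cos -46.6°, sin -46.6°) = (0.687, -0.727) and n = (−sin -46.6°, cos -46.6°) = (0.727, 0.687). U is at the origin and R lies 34.4 along u from U, so R = 34.4·u = (23.6, -25.0). Tangency of A1 to both parallel lines with radius 12.6 puts F and C at U ± 12.6·n: F = (9.15, 8.66), C = (-9.15, -8.66). Equal radii place W and B the same way about R: W = R + 12.6·n = (32.8, -16.3), B = R − 12.6·n = (14.5, -33.7). Then |UW| = |W − U| = 36.6.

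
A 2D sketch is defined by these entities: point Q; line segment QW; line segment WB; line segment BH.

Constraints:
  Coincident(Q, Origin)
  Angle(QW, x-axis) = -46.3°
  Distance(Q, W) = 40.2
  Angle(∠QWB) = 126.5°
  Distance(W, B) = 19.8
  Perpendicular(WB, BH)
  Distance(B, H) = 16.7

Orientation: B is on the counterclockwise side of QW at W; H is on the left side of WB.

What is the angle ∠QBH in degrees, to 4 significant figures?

53.53°

∠QWB = 126.5°, so WB runs at -46.3° + (180° − 126.5°) = 7.200° from the x-axis; with |WB| = 19.8, B = W + 19.8·(cos 7.200°, sin 7.200°) = (47.42, -26.58). The perpendicularity gives BH at right angles to WB; with |BH| = 16.7 on the left of WB, H = B + 16.7·(-0.1253, 0.9921) = (45.32, -10.01). Then cos ∠QBH = BQ·BH / (|BQ||BH|), giving 53.53°.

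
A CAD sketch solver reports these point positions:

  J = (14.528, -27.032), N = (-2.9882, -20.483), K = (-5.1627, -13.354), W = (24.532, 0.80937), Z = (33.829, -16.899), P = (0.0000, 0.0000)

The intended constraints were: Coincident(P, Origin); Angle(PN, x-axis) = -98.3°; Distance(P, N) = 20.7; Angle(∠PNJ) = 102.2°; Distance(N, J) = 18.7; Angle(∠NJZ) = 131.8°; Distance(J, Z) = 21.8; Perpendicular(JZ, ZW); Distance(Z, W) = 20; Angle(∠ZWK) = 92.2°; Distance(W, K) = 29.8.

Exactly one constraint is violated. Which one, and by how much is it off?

Distance(W, K) = 29.8 — off by 3.10.

P = (0.00, 0.00) ✓; PN at -98.30° ✓; |PN| = 20.70 ✓; ∠PNJ = 102.2° ✓; |NJ| = 18.70 ✓; ∠NJZ = 131.8° ✓; |JZ| = 21.80 ✓; ∠(JZ, ZW) = 90.00° ✓; |ZW| = 20.00 ✓; ∠ZWK = 92.20° ✓; |WK| = 32.90 ✗.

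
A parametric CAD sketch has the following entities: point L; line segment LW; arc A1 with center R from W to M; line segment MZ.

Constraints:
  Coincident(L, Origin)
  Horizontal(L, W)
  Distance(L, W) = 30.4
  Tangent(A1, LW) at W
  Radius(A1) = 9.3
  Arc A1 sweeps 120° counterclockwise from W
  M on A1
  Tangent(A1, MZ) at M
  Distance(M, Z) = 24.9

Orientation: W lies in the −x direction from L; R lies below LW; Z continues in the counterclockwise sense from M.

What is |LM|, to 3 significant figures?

40.9

A1 meets LW tangentially, so RW is at right angles to LW, so R = W + (0, -9.3) = (-30.4, -9.30). On A1, W sits at bearing 90° from R; a 120° counterclockwise sweep puts M at bearing 210°, so M = R + 9.3·(cos 210°, sin 210°) = (-38.5, -14.0). Then |LM| = |M − L| = 40.9.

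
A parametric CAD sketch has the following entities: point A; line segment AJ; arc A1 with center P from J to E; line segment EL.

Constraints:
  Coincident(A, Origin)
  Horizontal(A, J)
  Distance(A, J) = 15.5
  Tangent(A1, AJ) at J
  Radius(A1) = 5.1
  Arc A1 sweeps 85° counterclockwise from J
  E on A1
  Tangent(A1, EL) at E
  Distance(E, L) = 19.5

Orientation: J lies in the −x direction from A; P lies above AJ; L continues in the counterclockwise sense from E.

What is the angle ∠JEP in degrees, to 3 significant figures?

47.5°

A is at the origin; AJ is horizontal with |AJ| = 15.5 and J on the −x side, so J = (-15.5, 0.00). A1 meets AJ tangentially, so PJ is at right angles to AJ, so P = J + (0, 5.1) = (-15.5, 5.10). On A1, J sits at bearing -90° from P; an 85° counterclockwise sweep puts E at bearing -5°, so E = P + 5.1·(cos -5°, sin -5°) = (-10.4, 4.66). Then cos ∠JEP = EJ·EP / (|EJ||EP|), giving 47.5°.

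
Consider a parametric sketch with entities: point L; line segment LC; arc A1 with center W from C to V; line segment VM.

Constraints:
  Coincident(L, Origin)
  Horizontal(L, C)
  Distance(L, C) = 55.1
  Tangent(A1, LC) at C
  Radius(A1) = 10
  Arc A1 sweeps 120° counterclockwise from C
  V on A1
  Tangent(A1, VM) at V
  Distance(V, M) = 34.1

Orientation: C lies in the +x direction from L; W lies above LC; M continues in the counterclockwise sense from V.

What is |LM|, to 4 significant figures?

64.54

On A1, C sits at bearing -90° from W; a 120° counterclockwise sweep puts V at bearing 30°, so V = W + 10.0·(cos 30°, sin 30°) = (63.76, 15.00). A1 meets VM tangentially, so WV is at right angles to VM, so VM runs along (−sin 30°, cos 30°); with |VM| = 34.1, M = (46.71, 44.53). Then |LM| = |M − L| = 64.54.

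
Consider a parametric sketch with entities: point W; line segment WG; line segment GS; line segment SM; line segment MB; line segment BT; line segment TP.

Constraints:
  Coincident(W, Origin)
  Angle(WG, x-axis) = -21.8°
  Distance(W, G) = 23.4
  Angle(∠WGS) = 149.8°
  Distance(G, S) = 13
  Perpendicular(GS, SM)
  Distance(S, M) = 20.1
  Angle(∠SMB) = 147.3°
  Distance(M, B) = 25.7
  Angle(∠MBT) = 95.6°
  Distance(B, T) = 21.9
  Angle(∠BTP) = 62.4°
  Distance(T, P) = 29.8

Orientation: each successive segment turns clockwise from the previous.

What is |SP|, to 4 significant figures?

17.12

W is at the origin; WG runs at -21.8° with length 23.4, so G = (21.73, -8.690). ∠WGS = 149.8° gives GS at -52.00° from the x-axis; with |GS| = 13.0, S = (29.73, -18.93). The perpendicularity gives SM at right angles to GS, so SM runs at -142.0°; with |SM| = 20.1, M = (13.89, -31.31). ∠SMB = 147.3° gives MB at -174.7° from the x-axis; with |MB| = 25.7, B = (-11.70, -33.68). ∠MBT = 95.6° gives BT at 100.9° from the x-axis; with |BT| = 21.9, T = (-15.84, -12.18). ∠BTP = 62.4° gives TP at -16.70° from the x-axis; with |TP| = 29.8, P = (12.70, -20.74). Then |SP| = |P − S| = 17.12.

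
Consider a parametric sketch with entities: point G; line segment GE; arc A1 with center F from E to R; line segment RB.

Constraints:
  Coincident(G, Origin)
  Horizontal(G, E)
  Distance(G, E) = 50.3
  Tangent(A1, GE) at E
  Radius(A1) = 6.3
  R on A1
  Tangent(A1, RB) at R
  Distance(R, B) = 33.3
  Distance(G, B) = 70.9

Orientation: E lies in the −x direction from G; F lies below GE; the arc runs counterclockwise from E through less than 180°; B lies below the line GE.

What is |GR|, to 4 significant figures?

56.88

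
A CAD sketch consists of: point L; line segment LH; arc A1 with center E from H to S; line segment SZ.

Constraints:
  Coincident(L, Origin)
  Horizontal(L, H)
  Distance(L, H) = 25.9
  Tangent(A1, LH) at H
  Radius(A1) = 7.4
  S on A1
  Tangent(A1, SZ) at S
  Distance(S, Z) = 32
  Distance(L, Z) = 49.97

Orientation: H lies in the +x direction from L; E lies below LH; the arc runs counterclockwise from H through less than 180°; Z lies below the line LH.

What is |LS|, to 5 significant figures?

21.403

L is at the origin; LH is horizontal with |LH| = 25.9 and H on the +x side, so H = (25.900, 0.0000). Tangency of A1 to LH means the radius EH is perpendicular to LH, so E = H + (0, -7.4) = (25.900, -7.4000). Since ES ⟂ SZ (tangency), |EZ| = √(7.4² + 32.0²) = 32.844 regardless of where S sits on A1. So Z lies on both circle(L, 49.97) and circle(E, 32.844); the below-LH intersection is Z = (29.960, -39.993). S is the foot of the tangent from Z: S = (18.952, -9.9456).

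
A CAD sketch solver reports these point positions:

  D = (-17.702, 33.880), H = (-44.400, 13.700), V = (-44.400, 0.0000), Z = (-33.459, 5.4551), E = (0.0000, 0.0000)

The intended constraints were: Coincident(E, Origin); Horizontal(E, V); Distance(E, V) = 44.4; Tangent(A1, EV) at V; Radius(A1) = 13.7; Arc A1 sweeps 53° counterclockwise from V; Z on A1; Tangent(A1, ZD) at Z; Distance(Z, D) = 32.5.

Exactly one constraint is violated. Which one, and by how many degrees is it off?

Tangent(A1, ZD) at Z — off by 8.00°.

E = (0.00, 0.00) ✓; E.y = 0.00, V.y = 0.00 ✓; |EV| = 44.40 ✓; ∠(HV, VE) = 90.00° ✓; |HV| = 13.70 ✓; bearing(H→Z) − bearing(H→V) = 53.00° ✓; |HZ| = 13.70 ✓; ∠(HZ, ZD) = 82.00° ✗; |ZD| = 32.50 ✓.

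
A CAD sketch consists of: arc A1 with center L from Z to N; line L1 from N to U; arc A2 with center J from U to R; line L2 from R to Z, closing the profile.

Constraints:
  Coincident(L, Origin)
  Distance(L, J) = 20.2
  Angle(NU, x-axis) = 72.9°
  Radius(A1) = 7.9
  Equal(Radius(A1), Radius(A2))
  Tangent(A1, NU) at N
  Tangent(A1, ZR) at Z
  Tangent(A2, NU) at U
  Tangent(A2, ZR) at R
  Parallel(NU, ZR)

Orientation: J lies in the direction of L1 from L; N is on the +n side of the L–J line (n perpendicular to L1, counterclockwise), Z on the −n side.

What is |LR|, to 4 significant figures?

21.69

The slot axis is L1's direction at 72.9°, so u = (cos 72.9°, sin 72.9°) = (0.2940, 0.9558) and n = (−sin 72.9°, cos 72.9°) = (-0.9558, 0.2940). L is at the origin and J lies 20.2 along u from L, so J = 20.2·u = (5.940, 19.31). Tangency of A1 to both parallel lines with radius 7.9 puts N and Z at L ± 7.9·n: N = (-7.551, 2.323), Z = (7.551, -2.323). Equal radii place U and R the same way about J: U = J + 7.9·n = (-1.611, 21.63), R = J − 7.9·n = (13.49, 16.98). Then |LR| = |R − L| = 21.69.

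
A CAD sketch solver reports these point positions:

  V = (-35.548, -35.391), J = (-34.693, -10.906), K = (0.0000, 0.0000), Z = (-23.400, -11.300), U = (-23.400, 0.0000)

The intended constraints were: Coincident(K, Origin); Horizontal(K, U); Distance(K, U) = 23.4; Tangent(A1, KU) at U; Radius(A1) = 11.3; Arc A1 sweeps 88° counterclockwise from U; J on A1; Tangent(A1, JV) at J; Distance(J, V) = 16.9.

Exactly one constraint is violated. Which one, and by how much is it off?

Distance(J, V) = 16.9 — off by 7.60.

K = (0.00, 0.00) ✓; K.y = 0.00, U.y = 0.00 ✓; |KU| = 23.40 ✓; ∠(ZU, UK) = 90.00° ✓; |ZU| = 11.30 ✓; bearing(Z→J) − bearing(Z→U) = 88.00° ✓; |ZJ| = 11.30 ✓; ∠(ZJ, JV) = 90.00° ✓; |JV| = 24.50 ✗.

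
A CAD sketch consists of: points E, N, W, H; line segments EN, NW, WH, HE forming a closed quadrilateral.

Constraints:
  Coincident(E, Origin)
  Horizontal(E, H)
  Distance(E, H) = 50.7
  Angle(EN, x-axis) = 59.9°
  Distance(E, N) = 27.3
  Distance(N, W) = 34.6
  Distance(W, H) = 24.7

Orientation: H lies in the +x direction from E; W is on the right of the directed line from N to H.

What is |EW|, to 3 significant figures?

28.6

Checks: |NW| = 34.60 ✓; |WH| = 24.70 ✓.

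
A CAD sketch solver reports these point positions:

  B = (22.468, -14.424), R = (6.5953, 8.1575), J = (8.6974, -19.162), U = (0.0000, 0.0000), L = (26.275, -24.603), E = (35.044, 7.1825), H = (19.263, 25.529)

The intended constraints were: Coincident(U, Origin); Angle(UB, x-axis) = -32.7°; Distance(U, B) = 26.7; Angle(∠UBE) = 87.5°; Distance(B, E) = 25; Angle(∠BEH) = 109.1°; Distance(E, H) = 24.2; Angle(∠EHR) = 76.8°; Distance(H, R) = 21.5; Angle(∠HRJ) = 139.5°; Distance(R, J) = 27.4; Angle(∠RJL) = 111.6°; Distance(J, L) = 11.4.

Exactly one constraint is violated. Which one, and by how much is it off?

Distance(J, L) = 11.4 — off by 7.00.

U = (0.00, 0.00) ✓; UB at -32.70° ✓; |UB| = 26.70 ✓; ∠UBE = 87.50° ✓; |BE| = 25.00 ✓; ∠BEH = 109.1° ✓; |EH| = 24.20 ✓; ∠EHR = 76.80° ✓; |HR| = 21.50 ✓; ∠HRJ = 139.5° ✓; |RJ| = 27.40 ✓; ∠RJL = 111.6° ✓; |JL| = 18.40 ✗.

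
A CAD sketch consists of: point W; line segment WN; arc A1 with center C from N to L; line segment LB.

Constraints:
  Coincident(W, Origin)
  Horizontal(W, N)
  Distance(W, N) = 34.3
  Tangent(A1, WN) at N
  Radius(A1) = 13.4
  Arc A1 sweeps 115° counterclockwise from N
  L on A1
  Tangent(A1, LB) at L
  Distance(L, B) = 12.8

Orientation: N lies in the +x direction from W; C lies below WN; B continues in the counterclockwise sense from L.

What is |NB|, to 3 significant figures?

31.4

W is at the origin; W and N share the same y with |WN| = 34.3 and N on the +x side, so N = (34.3, 0.00). A1 meets WN tangentially, so CN is at right angles to WN, so C = N + (0, -13.4) = (34.3, -13.4). On A1, N sits at bearing 90° from C; a 115° counterclockwise sweep puts L at bearing 205°, so L = C + 13.4·(cos 205°, sin 205°) = (22.2, -19.1). Tangency of A1 to LB means the radius CL is perpendicular to LB, so LB runs along (−sin 205°, cos 205°); with |LB| = 12.8, B = (27.6, -30.7). Then |NB| = |B − N| = 31.4.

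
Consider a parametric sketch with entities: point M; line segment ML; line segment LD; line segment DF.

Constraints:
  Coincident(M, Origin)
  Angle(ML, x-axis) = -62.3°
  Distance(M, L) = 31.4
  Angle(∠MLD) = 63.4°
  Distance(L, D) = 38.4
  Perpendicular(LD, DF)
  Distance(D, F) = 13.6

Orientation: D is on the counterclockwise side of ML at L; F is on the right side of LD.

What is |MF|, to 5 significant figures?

48.264

M is at the origin; ML runs at -62.3° with length 31.4, so L = 31.4·(cos -62.3°, sin -62.3°) = (14.596, -27.801). ∠MLD = 63.4°, so LD runs at -62.3° + (180° − 63.4°) = 54.300° from the x-axis; with |LD| = 38.4, D = L + 38.4·(cos 54.300°, sin 54.300°) = (37.004, 3.3826). LD is perpendicular to DF; with |DF| = 13.6 on the right of LD, F = D + 13.6·(0.81208, -0.58354) = (48.048, -4.5535). Then |MF| = |F − M| = 48.264.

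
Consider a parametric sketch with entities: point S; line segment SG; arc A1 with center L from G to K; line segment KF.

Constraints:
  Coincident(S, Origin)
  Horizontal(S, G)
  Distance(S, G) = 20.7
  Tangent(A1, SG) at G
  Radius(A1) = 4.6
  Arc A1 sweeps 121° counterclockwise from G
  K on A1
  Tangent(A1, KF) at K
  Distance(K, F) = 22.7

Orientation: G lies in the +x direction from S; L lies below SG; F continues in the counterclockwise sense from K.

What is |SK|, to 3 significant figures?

18.1

The tangent condition forces LG to be normal to SG, so L = G + (0, -4.6) = (20.7, -4.60). On A1, G sits at bearing 90° from L; a 121° counterclockwise sweep puts K at bearing 211°, so K = L + 4.6·(cos 211°, sin 211°) = (16.8, -6.97). Then |SK| = |K − S| = 18.1.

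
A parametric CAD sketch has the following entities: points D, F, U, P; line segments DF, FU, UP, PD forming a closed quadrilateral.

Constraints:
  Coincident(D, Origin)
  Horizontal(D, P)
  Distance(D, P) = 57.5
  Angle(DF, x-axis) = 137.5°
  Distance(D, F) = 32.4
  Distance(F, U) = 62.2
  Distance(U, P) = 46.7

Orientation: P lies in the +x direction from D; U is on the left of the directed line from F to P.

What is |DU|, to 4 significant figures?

54.15

D is at the origin; D and P share the same y with |DP| = 57.5 and P in +x, so P = (57.5, 0). DF runs at 137.5° with |DF| = 32.4, so F = (-23.89, 21.89). U is determined by |FU| = 62.2 and |UP| = 46.7 together: it lies at the intersection of circle(F, 62.2) and circle(P, 46.7). With |FP| = 84.28, the foot of the radical line on FP is 52.15 from F and the perpendicular offset is √(62.2² − 52.15²) = 33.89. Taking the left-of-FP solution: U = (35.28, 41.07).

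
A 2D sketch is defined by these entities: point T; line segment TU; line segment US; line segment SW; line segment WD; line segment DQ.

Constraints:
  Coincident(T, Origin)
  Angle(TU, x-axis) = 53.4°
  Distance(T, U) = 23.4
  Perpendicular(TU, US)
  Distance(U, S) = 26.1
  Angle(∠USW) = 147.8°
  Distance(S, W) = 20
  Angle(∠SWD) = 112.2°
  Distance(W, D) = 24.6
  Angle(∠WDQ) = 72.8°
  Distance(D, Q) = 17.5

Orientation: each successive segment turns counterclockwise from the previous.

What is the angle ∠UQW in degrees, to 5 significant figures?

91.493°

∠SWD = 112.2° gives WD at -116.60° from the x-axis; with |WD| = 24.6, D = (-37.958, 13.886). ∠WDQ = 72.8° gives DQ at -9.4000° from the x-axis; with |DQ| = 17.5, Q = (-20.693, 11.027). Then cos ∠UQW = QU·QW / (|QU||QW|), giving 91.493°.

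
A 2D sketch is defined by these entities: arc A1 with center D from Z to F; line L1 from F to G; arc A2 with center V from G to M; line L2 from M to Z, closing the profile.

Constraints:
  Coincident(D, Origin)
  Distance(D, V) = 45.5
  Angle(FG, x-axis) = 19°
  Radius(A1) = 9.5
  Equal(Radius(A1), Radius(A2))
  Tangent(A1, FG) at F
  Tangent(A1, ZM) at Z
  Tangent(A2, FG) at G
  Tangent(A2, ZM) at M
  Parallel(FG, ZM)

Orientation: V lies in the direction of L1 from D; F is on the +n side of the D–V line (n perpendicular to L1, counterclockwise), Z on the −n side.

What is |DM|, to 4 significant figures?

46.48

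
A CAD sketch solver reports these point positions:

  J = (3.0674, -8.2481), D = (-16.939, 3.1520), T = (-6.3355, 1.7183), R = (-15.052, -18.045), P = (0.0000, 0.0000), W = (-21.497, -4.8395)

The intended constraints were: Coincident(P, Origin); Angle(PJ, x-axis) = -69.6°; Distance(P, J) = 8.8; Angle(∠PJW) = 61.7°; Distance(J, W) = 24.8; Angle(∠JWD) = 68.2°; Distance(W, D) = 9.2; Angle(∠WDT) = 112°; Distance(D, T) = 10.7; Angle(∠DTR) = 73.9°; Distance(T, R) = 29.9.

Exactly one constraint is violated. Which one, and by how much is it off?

Distance(T, R) = 29.9 — off by 8.30.

P = (0.00, 0.00) ✓; PJ at -69.60° ✓; |PJ| = 8.800 ✓; ∠PJW = 61.70° ✓; |JW| = 24.80 ✓; ∠JWD = 68.20° ✓; |WD| = 9.200 ✓; ∠WDT = 112.0° ✓; |DT| = 10.70 ✓; ∠DTR = 73.90° ✓; |TR| = 21.60 ✗.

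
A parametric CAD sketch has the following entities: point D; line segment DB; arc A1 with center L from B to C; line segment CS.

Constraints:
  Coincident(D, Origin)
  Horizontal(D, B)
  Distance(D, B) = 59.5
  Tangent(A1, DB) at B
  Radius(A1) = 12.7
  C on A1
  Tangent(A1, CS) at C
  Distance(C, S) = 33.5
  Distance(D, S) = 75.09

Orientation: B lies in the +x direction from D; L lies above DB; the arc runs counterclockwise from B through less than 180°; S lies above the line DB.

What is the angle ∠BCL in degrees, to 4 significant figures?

32.90°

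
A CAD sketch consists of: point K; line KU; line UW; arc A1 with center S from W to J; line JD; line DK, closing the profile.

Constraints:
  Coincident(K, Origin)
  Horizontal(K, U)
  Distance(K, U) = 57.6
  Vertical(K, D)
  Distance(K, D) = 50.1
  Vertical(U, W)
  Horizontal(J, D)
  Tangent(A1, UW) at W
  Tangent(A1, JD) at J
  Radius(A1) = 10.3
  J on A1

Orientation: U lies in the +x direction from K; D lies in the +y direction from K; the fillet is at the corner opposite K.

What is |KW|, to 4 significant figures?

70.01

The virtual corner opposite K is at (57.60, 50.10). Tangency of A1 to UW means the radius SW is perpendicular to UW and since A1 is tangent to JD there, SJ ⟂ JD, with radius 10.3, so the center S sits 10.3 in from both sides at S = (47.30, 39.80). That places the tangent points at W = (57.60, 39.80) on UW and J = (47.30, 50.10) on JD. Then |KW| = |W − K| = 70.01.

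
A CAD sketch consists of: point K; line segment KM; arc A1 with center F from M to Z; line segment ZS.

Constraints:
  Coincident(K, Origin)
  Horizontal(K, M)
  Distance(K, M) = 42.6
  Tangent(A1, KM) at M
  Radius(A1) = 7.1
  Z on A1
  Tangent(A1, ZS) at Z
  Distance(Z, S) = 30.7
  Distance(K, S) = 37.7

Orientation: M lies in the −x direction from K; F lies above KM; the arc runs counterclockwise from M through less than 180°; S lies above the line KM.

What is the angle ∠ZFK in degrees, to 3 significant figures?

18.8°

Checks: |FZ| = 7.100 ✓; ∠(FZ, ZS) = 90.00° ✓; |ZS| = 30.70 ✓; |KS| = 37.70 ✓.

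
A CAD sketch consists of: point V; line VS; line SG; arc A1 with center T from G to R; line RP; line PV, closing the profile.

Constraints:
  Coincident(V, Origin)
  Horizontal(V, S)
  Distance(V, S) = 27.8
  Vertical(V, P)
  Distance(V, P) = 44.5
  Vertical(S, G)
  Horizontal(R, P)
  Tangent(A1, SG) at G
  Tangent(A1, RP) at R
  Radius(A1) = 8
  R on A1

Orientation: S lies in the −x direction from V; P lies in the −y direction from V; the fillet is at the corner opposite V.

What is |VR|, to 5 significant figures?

48.706

V is at the origin; V and S share the same y with |VS| = 27.8 and S on the −x side, so S = (-27.800, 0.0000). VP is vertical with |VP| = 44.5 and P on the −y side, so P = (0.0000, -44.500). The virtual corner opposite V is at (-27.800, -44.500). A1 meets SG tangentially, so TG is at right angles to SG and the tangent condition forces TR to be normal to RP, with radius 8.0, so the center T sits 8.0 in from both sides at T = (-19.800, -36.500). That places the tangent points at G = (-27.800, -36.500) on SG and R = (-19.800, -44.500) on RP. Then |VR| = |R − V| = 48.706.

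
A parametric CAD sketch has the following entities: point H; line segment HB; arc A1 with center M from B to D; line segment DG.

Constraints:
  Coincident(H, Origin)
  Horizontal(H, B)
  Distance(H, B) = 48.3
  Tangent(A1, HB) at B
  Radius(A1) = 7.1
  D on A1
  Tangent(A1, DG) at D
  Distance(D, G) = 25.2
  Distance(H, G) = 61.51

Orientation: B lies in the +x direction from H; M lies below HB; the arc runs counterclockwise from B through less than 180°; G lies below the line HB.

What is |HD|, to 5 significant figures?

42.961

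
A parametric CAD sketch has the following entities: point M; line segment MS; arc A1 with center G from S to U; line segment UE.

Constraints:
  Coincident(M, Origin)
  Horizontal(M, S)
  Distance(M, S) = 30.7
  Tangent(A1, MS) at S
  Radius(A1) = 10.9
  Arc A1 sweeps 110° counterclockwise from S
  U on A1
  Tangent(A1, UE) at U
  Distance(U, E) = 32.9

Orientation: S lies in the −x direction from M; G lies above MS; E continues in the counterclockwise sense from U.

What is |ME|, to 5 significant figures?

55.496

On A1, S sits at bearing -90° from G; a 110° counterclockwise sweep puts U at bearing 20°, so U = G + 10.9·(cos 20°, sin 20°) = (-20.457, 14.628). Tangency of A1 to UE means the radius GU is perpendicular to UE, so UE runs along (−sin 20°, cos 20°); with |UE| = 32.9, E = (-31.710, 45.544). Then |ME| = |E − M| = 55.496.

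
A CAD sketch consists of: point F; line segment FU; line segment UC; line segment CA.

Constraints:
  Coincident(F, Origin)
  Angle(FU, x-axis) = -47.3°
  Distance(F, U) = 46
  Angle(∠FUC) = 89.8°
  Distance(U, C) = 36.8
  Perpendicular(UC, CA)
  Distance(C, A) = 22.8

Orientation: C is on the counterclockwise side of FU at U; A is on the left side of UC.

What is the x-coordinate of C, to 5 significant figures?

58.153

F is at the origin; FU runs at -47.3° with length 46.0, so U = 46.0·(cos -47.3°, sin -47.3°) = (31.195, -33.806). ∠FUC = 89.8°, so UC runs at -47.3° + (180° − 89.8°) = 42.900° from the x-axis; with |UC| = 36.8, C = U + 36.8·(cos 42.900°, sin 42.900°) = (58.153, -8.7555). So C.x = 58.153.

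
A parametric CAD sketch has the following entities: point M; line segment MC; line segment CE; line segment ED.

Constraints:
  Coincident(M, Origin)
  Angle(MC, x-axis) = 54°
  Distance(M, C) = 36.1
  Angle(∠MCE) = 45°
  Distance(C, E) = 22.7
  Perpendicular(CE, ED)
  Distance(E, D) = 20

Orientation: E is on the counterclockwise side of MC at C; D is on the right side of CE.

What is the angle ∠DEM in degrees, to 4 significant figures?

173.7°

∠MCE = 45.0°, so CE runs at 54.0° + (180° − 45.0°) = 189.0° from the x-axis; with |CE| = 22.7, E = C + 22.7·(cos 189.0°, sin 189.0°) = (-1.201, 25.65). CE is perpendicular to ED; with |ED| = 20.0 on the right of CE, D = E + 20.0·(-0.1564, 0.9877) = (-4.330, 45.41). Then cos ∠DEM = ED·EM / (|ED||EM|), giving 173.7°.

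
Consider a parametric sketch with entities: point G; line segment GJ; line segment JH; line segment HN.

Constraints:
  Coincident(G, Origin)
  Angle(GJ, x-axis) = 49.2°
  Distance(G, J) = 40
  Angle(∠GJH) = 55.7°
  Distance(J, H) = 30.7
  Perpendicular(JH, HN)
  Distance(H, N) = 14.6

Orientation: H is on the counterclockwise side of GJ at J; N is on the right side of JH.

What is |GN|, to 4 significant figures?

48.34

∠GJH = 55.7°, so JH runs at 49.2° + (180° − 55.7°) = 173.5° from the x-axis; with |JH| = 30.7, H = J + 30.7·(cos 173.5°, sin 173.5°) = (-4.366, 33.76). JH ⟂ HN; with |HN| = 14.6 on the right of JH, N = H + 14.6·(0.1132, 0.9936) = (-2.713, 48.26). Then |GN| = |N − G| = 48.34.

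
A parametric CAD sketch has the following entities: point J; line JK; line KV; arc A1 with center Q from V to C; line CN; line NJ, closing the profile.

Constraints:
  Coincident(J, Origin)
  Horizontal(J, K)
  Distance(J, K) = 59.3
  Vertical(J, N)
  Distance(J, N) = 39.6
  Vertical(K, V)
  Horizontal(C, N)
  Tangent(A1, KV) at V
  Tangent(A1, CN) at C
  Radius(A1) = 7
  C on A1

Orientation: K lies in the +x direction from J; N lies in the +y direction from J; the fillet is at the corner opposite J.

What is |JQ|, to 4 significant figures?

61.63

J is at the origin; JK is horizontal with |JK| = 59.3 and K on the +x side, so K = (59.30, 0.000). J and N share the same x with |JN| = 39.6 and N on the +y side, so N = (0.000, 39.60). The virtual corner opposite J is at (59.30, 39.60). A1 meets KV tangentially, so QV is at right angles to KV and the tangent condition forces QC to be normal to CN, with radius 7.0, so the center Q sits 7.0 in from both sides at Q = (52.30, 32.60). Then |JQ| = |Q − J| = 61.63.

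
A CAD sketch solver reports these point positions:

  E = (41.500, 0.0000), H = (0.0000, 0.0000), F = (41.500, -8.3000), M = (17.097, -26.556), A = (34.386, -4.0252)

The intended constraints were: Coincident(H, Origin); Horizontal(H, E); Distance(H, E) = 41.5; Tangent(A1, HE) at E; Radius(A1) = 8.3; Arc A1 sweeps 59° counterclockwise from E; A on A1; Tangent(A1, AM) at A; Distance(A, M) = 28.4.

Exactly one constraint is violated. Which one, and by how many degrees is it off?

Tangent(A1, AM) at A — off by 6.50°.

H = (0.00, 0.00) ✓; H.y = 0.00, E.y = 0.00 ✓; |HE| = 41.50 ✓; ∠(FE, EH) = 90.00° ✓; |FE| = 8.300 ✓; bearing(F→A) − bearing(F→E) = 59.00° ✓; |FA| = 8.300 ✓; ∠(FA, AM) = 96.50° ✗; |AM| = 28.40 ✓.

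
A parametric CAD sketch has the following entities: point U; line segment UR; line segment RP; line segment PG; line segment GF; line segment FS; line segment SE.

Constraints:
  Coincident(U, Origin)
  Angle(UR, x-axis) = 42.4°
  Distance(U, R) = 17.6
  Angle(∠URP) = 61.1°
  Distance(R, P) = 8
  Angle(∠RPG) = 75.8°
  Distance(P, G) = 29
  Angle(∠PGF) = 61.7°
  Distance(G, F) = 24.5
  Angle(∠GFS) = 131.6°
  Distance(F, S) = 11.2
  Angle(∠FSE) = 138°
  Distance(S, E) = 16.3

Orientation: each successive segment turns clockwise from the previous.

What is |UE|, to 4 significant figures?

30.59

∠GFS = 131.6° gives FS at 12.60° from the x-axis; with |FS| = 11.2, S = (8.675, 28.31). ∠FSE = 138.0° gives SE at -29.40° from the x-axis; with |SE| = 16.3, E = (22.88, 20.31). Then |UE| = |E − U| = 30.59.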